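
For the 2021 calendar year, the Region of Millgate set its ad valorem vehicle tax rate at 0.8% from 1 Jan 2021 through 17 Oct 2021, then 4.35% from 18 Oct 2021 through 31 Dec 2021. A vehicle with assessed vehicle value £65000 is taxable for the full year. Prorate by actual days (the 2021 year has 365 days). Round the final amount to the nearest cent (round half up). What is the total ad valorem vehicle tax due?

£994.14

1 Jan – 17 Oct 2021: 290 days at 0.8% → £65000 × 0.8% × 290/365 = £413.1507
18 Oct – 31 Dec 2021: 75 days at 4.35% → £65000 × 4.35% × 75/365 = £580.9932
Total = £994.1438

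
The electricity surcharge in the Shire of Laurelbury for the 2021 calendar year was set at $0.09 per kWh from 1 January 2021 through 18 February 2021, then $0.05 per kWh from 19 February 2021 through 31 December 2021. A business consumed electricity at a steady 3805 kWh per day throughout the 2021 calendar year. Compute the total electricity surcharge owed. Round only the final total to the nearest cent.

1 January – 18 February 2021: 49 days × 3805 kWh/day = 186,445 kWh at $0.09/kWh → $16,780.05
19 February – 31 December 2021: 316 days × 3805 kWh/day = 1,202,380 kWh at $0.05/kWh → $60,119.00

$76,899.05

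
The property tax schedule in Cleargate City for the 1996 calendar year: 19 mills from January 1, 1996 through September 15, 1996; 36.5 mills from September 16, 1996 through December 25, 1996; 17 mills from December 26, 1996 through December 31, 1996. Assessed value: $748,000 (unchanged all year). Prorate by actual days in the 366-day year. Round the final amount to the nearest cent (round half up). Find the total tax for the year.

January 1 – September 15, 1996: 259 days at 19 mills → $748,000 × 1.9% × 259/366 = $10,057.1257
September 16 – December 25, 1996: 101 days at 36.5 mills → $748,000 × 3.65% × 101/366 = $7,534.1585
December 26 – December 31, 1996: 6 days at 17 mills → $748,000 × 1.7% × 6/366 = $208.4590
Total = $17,799.7432

$17,799.74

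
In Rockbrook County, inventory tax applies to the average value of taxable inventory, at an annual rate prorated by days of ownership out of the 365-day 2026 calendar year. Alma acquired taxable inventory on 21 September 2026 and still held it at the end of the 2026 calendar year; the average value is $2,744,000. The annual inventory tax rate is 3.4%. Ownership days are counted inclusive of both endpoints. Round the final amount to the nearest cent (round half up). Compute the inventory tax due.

Days held (21 September – 31 December 2026): 102 out of 365
Tax = $2,744,000 × 3.4% × 102/365 = $26,071.7589

$26,071.76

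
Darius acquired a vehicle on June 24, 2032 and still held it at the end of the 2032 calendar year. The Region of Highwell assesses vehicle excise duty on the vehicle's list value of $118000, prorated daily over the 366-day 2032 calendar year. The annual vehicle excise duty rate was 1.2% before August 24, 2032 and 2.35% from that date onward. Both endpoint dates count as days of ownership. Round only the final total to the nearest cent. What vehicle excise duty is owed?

$1220.95

June 24 – August 23, 2032: 61 days at 1.2% → $118000 × 1.2% × 61/366 = $236.0000
August 24 – December 31, 2032: 130 days at 2.35% → $118000 × 2.35% × 130/366 = $984.9454
Total = $1220.9454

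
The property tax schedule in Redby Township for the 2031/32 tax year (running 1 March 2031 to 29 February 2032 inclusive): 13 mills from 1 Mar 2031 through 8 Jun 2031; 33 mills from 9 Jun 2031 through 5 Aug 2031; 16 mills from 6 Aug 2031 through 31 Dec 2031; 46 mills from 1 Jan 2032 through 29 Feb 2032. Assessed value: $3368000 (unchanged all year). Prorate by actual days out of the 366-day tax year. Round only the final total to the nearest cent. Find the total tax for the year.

1 Mar – 8 Jun 2031: 100 days at 13 mills → $3368000 × 1.3% × 100/366 = $11962.8415
9 Jun – 5 Aug 2031: 58 days at 33 mills → $3368000 × 3.3% × 58/366 = $17612.9836
6 Aug – 31 Dec 2031: 148 days at 16 mills → $3368000 × 1.6% × 148/366 = $21790.7760
1 Jan – 29 Feb 2032: 60 days at 46 mills → $3368000 × 4.6% × 60/366 = $25398.0328
Total = $76764.6339

$76764.63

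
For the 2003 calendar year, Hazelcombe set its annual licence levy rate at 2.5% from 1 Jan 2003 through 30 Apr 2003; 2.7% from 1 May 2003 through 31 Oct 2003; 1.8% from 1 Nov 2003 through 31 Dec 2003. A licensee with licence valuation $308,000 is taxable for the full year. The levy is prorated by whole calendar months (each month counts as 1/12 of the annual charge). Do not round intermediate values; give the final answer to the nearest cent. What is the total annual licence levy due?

1 Jan – 30 Apr 2003: 4 months at 2.5% → $308,000 × 2.5% × 4/12 = $2,566.6667
1 May – 31 Oct 2003: 6 months at 2.7% → $308,000 × 2.7% × 6/12 = $4,158.0000
1 Nov – 31 Dec 2003: 2 months at 1.8% → $308,000 × 1.8% × 2/12 = $924.0000
Total = $7,648.6667

$7,648.67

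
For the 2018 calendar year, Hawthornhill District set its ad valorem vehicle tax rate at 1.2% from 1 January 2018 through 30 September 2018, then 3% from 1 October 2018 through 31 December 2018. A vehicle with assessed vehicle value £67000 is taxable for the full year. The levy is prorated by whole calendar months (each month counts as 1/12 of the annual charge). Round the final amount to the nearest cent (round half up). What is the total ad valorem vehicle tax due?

1 January – 30 September 2018: 9 months at 1.2% → £67000 × 1.2% × 9/12 = £603.0000
1 October – 31 December 2018: 3 months at 3% → £67000 × 3% × 3/12 = £502.5000
Total = £1105.5000

£1105.50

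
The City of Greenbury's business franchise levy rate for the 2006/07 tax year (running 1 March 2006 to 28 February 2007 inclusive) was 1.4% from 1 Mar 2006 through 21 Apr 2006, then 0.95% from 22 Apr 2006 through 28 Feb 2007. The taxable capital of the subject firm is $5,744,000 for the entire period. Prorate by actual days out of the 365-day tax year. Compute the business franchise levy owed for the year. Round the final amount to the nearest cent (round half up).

$58,250.45

1 Mar – 21 Apr 2006: 52 days at 1.4% → $5,744,000 × 1.4% × 52/365 = $11,456.5260
22 Apr 2006 – 28 Feb 2007: 313 days at 0.95% → $5,744,000 × 0.95% × 313/365 = $46,793.9288
Total = $58,250.4548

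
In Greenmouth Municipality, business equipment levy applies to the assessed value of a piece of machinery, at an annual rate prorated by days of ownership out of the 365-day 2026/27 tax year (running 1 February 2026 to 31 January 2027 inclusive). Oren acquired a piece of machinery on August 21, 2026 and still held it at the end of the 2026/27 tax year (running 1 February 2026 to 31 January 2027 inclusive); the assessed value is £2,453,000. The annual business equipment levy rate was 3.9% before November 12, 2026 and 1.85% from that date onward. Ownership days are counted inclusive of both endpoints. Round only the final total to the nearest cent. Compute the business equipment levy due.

£31,825.15

August 21 – November 11, 2026: 83 days at 3.9% → £2,453,000 × 3.9% × 83/365 = £21,754.4137
November 12, 2026 – January 31, 2027: 81 days at 1.85% → £2,453,000 × 1.85% × 81/365 = £10,070.7411
Total = £31,825.1548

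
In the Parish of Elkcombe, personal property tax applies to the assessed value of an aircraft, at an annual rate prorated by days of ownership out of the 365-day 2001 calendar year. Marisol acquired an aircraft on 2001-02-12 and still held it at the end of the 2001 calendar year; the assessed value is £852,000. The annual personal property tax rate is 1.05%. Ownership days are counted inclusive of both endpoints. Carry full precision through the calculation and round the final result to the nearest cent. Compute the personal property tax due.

£7,916.60

Days held (2001-02-12 to 2001-12-31): 323 out of 365
Tax = £852,000 × 1.05% × 323/365 = £7,916.5973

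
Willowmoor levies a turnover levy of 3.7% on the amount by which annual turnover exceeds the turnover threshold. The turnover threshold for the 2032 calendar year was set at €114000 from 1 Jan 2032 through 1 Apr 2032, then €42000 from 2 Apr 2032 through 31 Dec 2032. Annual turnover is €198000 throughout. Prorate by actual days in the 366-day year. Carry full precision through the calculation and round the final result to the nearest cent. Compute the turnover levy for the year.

1 Jan – 1 Apr 2032: 92 days, exemption €114000 → (€198000 − €114000) × 3.7% × 92/366 = €781.2459
2 Apr – 31 Dec 2032: 274 days, exemption €42000 → (€198000 − €42000) × 3.7% × 274/366 = €4321.1148
Total = €5102.3607

€5102.36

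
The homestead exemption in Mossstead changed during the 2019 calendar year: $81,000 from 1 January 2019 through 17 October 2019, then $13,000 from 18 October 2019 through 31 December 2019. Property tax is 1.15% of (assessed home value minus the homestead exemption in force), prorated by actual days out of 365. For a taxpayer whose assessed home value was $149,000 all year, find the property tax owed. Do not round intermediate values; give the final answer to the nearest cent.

$942.68

1 January – 17 October 2019: 290 days, exemption $81,000 → ($149,000 − $81,000) × 1.15% × 290/365 = $621.3151
18 October – 31 December 2019: 75 days, exemption $13,000 → ($149,000 − $13,000) × 1.15% × 75/365 = $321.3699
Total = $942.6849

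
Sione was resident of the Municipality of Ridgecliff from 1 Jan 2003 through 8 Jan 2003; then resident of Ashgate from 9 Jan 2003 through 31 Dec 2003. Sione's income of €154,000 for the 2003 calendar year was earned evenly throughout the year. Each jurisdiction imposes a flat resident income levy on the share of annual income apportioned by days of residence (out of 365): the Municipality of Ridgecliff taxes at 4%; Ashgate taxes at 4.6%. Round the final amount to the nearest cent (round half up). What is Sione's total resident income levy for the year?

€7,063.75

The Municipality of Ridgecliff, 1 Jan – 8 Jan 2003: 8 days → €154,000 × 4% × 8/365 = €135.0137
Ashgate, 9 Jan – 31 Dec 2003: 357 days → €154,000 × 4.6% × 357/365 = €6,928.7342
Total = €7,063.7479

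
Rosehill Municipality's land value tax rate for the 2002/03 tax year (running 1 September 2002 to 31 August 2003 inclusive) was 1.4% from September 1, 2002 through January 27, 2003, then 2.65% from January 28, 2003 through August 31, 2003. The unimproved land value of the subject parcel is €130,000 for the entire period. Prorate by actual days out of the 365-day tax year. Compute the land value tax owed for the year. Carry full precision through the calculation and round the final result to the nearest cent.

€2,781.64

September 1, 2002 – January 27, 2003: 149 days at 1.4% → €130,000 × 1.4% × 149/365 = €742.9589
January 28 – August 31, 2003: 216 days at 2.65% → €130,000 × 2.65% × 216/365 = €2,038.6849
Total = €2,781.6438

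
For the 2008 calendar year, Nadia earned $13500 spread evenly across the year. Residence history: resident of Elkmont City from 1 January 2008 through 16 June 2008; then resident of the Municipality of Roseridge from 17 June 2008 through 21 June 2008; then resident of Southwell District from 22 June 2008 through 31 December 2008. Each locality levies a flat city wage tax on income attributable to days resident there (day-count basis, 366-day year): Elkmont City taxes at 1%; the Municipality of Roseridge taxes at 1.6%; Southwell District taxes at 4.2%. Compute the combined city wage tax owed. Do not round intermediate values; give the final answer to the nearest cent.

$363.91

Elkmont City, 1 January – 16 June 2008: 168 days → $13500 × 1% × 168/366 = $61.9672
The Municipality of Roseridge, 17 June – 21 June 2008: 5 days → $13500 × 1.6% × 5/366 = $2.9508
Southwell District, 22 June – 31 December 2008: 193 days → $13500 × 4.2% × 193/366 = $298.9918
Total = $363.9098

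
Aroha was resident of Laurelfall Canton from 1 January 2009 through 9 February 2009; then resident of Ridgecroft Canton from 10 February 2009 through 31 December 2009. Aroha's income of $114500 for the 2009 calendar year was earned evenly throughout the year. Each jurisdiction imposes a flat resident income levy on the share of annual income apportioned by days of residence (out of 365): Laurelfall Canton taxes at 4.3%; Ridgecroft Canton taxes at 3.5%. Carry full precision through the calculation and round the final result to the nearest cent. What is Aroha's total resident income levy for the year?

Laurelfall Canton, 1 January – 9 February 2009: 40 days → $114500 × 4.3% × 40/365 = $539.5616
Ridgecroft Canton, 10 February – 31 December 2009: 325 days → $114500 × 3.5% × 325/365 = $3568.3219
Total = $4107.8836

$4107.88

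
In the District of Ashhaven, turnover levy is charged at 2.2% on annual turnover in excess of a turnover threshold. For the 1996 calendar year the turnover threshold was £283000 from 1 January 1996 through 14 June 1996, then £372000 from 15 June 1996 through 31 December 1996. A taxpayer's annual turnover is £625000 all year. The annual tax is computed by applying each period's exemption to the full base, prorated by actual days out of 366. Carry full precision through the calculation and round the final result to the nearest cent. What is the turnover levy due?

£6454.05

1 January – 14 June 1996: 166 days, exemption £283000 → (£625000 − £283000) × 2.2% × 166/366 = £3412.5246
15 June – 31 December 1996: 200 days, exemption £372000 → (£625000 − £372000) × 2.2% × 200/366 = £3041.5301
Total = £6454.0546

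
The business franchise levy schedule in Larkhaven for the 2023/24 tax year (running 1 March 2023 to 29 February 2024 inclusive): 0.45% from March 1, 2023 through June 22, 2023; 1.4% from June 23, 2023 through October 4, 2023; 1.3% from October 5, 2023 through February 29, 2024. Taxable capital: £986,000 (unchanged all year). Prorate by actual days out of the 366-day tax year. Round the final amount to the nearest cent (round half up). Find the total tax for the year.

£10,487.70

March 1 – June 22, 2023: 114 days at 0.45% → £986,000 × 0.45% × 114/366 = £1,382.0164
June 23 – October 4, 2023: 104 days at 1.4% → £986,000 × 1.4% × 104/366 = £3,922.4481
October 5, 2023 – February 29, 2024: 148 days at 1.3% → £986,000 × 1.3% × 148/366 = £5,183.2350
Total = £10,487.6995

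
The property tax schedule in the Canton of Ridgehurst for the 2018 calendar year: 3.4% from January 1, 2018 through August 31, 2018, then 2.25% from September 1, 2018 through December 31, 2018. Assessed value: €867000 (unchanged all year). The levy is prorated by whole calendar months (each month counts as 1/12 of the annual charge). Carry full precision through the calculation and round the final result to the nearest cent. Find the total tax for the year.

€26154.50

January 1 – August 31, 2018: 8 months at 3.4% → €867000 × 3.4% × 8/12 = €19652.0000
September 1 – December 31, 2018: 4 months at 2.25% → €867000 × 2.25% × 4/12 = €6502.5000
Total = €26154.5000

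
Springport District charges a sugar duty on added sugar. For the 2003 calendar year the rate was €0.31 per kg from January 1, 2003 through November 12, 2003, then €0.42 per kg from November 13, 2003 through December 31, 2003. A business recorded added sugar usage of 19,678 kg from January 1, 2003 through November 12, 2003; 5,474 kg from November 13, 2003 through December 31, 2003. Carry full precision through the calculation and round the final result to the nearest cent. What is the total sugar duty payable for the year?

January 1 – November 12, 2003: 19,678 kg at €0.31/kg → €6,100.18
November 13 – December 31, 2003: 5,474 kg at €0.42/kg → €2,299.08

€8,399.26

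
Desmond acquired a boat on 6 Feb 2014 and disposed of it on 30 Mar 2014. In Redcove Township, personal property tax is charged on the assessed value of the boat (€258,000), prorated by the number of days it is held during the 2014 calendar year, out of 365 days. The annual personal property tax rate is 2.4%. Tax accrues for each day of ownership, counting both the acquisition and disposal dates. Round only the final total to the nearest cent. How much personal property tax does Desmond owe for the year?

Days held (6 Feb – 30 Mar 2014): 53 out of 365
Tax = €258,000 × 2.4% × 53/365 = €899.1123

€899.11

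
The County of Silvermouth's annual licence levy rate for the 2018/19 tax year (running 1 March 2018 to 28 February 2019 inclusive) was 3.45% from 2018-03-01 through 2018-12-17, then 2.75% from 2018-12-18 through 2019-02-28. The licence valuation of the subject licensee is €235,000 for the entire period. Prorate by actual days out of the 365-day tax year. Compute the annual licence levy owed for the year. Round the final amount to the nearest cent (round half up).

€7,778.50

2018-03-01 to 2018-12-17: 292 days at 3.45% → €235,000 × 3.45% × 292/365 = €6,486.0000
2018-12-18 to 2019-02-28: 73 days at 2.75% → €235,000 × 2.75% × 73/365 = €1,292.5000
Total = €7,778.5000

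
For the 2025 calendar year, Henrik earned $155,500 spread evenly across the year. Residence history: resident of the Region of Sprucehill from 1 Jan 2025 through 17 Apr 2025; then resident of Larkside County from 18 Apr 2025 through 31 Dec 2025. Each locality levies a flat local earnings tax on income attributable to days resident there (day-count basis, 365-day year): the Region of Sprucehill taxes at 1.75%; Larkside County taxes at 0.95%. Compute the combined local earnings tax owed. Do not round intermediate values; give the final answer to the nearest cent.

The Region of Sprucehill, 1 Jan – 17 Apr 2025: 107 days → $155,500 × 1.75% × 107/365 = $797.7363
Larkside County, 18 Apr – 31 Dec 2025: 258 days → $155,500 × 0.95% × 258/365 = $1,044.1932
Total = $1,841.9295

$1,841.93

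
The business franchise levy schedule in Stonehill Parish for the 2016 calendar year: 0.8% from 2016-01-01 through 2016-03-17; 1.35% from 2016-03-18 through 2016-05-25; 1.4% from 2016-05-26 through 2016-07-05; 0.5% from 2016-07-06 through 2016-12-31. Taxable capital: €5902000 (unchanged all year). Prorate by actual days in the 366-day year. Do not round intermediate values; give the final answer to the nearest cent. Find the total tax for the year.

€48643.12

2016-01-01 to 2016-03-17: 77 days at 0.8% → €5902000 × 0.8% × 77/366 = €9933.4208
2016-03-18 to 2016-05-25: 69 days at 1.35% → €5902000 × 1.35% × 69/366 = €15021.0738
2016-05-26 to 2016-07-05: 41 days at 1.4% → €5902000 × 1.4% × 41/366 = €9256.1421
2016-07-06 to 2016-12-31: 179 days at 0.5% → €5902000 × 0.5% × 179/366 = €14432.4863
Total = €48643.1230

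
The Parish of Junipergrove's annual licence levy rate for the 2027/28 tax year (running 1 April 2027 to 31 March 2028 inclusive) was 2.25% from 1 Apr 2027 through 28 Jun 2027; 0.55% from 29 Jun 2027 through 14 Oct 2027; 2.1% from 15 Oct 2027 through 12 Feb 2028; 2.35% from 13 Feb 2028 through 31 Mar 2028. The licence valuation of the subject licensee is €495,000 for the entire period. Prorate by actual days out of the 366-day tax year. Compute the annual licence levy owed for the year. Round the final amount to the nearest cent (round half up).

1 Apr – 28 Jun 2027: 89 days at 2.25% → €495,000 × 2.25% × 89/366 = €2,708.2992
29 Jun – 14 Oct 2027: 108 days at 0.55% → €495,000 × 0.55% × 108/366 = €803.3607
15 Oct 2027 – 12 Feb 2028: 121 days at 2.1% → €495,000 × 2.1% × 121/366 = €3,436.5984
13 Feb – 31 Mar 2028: 48 days at 2.35% → €495,000 × 2.35% × 48/366 = €1,525.5738
Total = €8,473.8320

€8,473.83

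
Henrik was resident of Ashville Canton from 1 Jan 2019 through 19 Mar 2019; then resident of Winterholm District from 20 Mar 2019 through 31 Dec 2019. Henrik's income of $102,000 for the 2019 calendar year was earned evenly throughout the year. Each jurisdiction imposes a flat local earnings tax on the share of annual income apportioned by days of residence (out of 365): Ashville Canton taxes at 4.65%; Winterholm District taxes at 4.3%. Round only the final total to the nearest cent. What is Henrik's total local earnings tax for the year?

Ashville Canton, 1 Jan – 19 Mar 2019: 78 days → $102,000 × 4.65% × 78/365 = $1,013.5726
Winterholm District, 20 Mar – 31 Dec 2019: 287 days → $102,000 × 4.3% × 287/365 = $3,448.7178
Total = $4,462.2904

$4,462.29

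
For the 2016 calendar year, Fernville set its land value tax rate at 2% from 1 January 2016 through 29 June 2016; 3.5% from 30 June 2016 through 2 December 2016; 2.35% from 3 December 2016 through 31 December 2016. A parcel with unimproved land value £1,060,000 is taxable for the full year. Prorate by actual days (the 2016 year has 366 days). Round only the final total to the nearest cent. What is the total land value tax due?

£28,271.01

1 January – 29 June 2016: 181 days at 2% → £1,060,000 × 2% × 181/366 = £10,484.1530
30 June – 2 December 2016: 156 days at 3.5% → £1,060,000 × 3.5% × 156/366 = £15,813.1148
3 December – 31 December 2016: 29 days at 2.35% → £1,060,000 × 2.35% × 29/366 = £1,973.7432
Total = £28,271.0109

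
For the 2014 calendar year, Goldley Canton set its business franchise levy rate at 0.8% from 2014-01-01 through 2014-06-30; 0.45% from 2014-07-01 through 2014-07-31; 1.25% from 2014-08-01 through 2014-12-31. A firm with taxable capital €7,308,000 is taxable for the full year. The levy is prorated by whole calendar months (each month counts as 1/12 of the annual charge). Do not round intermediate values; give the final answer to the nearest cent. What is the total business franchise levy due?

€70,035.00

2014-01-01 to 2014-06-30: 6 months at 0.8% → €7,308,000 × 0.8% × 6/12 = €29,232.0000
2014-07-01 to 2014-07-31: 1 month at 0.45% → €7,308,000 × 0.45% × 1/12 = €2,740.5000
2014-08-01 to 2014-12-31: 5 months at 1.25% → €7,308,000 × 1.25% × 5/12 = €38,062.5000
Total = €70,035.0000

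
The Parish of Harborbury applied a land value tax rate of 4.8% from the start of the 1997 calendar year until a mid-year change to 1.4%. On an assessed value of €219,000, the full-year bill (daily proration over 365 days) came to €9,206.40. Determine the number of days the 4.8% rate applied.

Let d = days at the first rate; then 365 − d days at the second rate.
€219,000 × [4.8%·d + 1.4%·(365−d)] / 365 = €9,206.40
Solving gives d = 301, so the new rate took effect on October 29, 1997.

301 days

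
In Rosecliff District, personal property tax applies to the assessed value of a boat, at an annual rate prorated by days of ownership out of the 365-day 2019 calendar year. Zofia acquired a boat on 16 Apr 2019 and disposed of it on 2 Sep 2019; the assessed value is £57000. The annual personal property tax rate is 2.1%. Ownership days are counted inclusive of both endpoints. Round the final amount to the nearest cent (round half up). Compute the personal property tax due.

Days held (16 Apr – 2 Sep 2019): 140 out of 365
Tax = £57000 × 2.1% × 140/365 = £459.1233

£459.12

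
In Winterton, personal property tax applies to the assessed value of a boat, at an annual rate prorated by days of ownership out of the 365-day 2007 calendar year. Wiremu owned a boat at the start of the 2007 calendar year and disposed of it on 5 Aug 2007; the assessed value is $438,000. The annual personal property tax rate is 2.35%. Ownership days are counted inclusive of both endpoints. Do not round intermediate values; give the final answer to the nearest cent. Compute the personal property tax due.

Days held (1 Jan – 5 Aug 2007): 217 out of 365
Tax = $438,000 × 2.35% × 217/365 = $6,119.4000

$6,119.40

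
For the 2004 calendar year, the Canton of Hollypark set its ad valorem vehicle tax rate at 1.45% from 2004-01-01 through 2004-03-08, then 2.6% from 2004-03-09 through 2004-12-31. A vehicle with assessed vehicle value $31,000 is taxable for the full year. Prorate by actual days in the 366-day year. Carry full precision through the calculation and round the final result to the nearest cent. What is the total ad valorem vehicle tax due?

2004-01-01 to 2004-03-08: 68 days at 1.45% → $31,000 × 1.45% × 68/366 = $83.5137
2004-03-09 to 2004-12-31: 298 days at 2.6% → $31,000 × 2.6% × 298/366 = $656.2514
Total = $739.7650

$739.77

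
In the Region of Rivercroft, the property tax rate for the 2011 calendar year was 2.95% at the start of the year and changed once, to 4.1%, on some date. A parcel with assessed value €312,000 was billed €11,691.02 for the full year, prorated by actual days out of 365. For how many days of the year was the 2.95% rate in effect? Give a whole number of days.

Let d = days at the first rate; then 365 − d days at the second rate.
€312,000 × [2.95%·d + 4.1%·(365−d)] / 365 = €11,691.02
Solving gives d = 112, so the new rate took effect on 23 Apr 2011.

112 days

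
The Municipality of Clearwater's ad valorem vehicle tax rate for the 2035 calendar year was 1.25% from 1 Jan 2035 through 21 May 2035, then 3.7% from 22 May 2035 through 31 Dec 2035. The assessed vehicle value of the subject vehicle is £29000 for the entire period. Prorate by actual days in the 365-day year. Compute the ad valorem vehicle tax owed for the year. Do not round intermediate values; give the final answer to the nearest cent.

£798.53

1 Jan – 21 May 2035: 141 days at 1.25% → £29000 × 1.25% × 141/365 = £140.0342
22 May – 31 Dec 2035: 224 days at 3.7% → £29000 × 3.7% × 224/365 = £658.4986
Total = £798.5329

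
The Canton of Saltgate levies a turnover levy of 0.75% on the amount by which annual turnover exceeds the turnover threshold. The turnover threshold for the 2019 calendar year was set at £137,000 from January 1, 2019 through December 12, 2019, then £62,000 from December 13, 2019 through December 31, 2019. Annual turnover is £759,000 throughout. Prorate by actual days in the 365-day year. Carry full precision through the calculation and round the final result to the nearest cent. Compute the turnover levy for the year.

£4,694.28

January 1 – December 12, 2019: 346 days, exemption £137,000 → (£759,000 − £137,000) × 0.75% × 346/365 = £4,422.1644
December 13 – December 31, 2019: 19 days, exemption £62,000 → (£759,000 − £62,000) × 0.75% × 19/365 = £272.1164
Total = £4,694.2808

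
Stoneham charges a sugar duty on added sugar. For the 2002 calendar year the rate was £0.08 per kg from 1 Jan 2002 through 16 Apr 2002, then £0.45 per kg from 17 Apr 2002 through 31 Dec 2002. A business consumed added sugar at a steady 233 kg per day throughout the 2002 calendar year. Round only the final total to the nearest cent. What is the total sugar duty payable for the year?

£29,131.99

1 Jan – 16 Apr 2002: 106 days × 233 kg/day = 24,698 kg at £0.08/kg → £1,975.84
17 Apr – 31 Dec 2002: 259 days × 233 kg/day = 60,347 kg at £0.45/kg → £27,156.15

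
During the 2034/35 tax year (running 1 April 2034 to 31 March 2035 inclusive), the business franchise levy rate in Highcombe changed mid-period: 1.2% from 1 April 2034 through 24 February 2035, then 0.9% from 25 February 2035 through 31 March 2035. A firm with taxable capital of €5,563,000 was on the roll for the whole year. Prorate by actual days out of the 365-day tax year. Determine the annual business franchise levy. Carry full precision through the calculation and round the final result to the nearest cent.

€65,155.68

1 April 2034 – 24 February 2035: 330 days at 1.2% → €5,563,000 × 1.2% × 330/365 = €60,354.7397
25 February – 31 March 2035: 35 days at 0.9% → €5,563,000 × 0.9% × 35/365 = €4,800.9452
Total = €65,155.6849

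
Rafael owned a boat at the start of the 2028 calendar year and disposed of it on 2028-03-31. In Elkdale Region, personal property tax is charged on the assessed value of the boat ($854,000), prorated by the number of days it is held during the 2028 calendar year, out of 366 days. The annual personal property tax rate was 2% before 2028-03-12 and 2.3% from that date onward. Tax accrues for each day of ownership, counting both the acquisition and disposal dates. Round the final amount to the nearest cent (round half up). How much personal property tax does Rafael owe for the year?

$4,386.67

2028-01-01 to 2028-03-11: 71 days at 2% → $854,000 × 2% × 71/366 = $3,313.3333
2028-03-12 to 2028-03-31: 20 days at 2.3% → $854,000 × 2.3% × 20/366 = $1,073.3333
Total = $4,386.6667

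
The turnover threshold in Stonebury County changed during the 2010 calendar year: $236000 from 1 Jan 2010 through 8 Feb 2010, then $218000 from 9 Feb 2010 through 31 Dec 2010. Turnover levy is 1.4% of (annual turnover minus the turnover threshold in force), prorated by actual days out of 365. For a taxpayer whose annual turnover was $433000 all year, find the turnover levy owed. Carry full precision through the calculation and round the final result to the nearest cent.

$2983.07

1 Jan – 8 Feb 2010: 39 days, exemption $236000 → ($433000 − $236000) × 1.4% × 39/365 = $294.6904
9 Feb – 31 Dec 2010: 326 days, exemption $218000 → ($433000 − $218000) × 1.4% × 326/365 = $2688.3836
Total = $2983.0740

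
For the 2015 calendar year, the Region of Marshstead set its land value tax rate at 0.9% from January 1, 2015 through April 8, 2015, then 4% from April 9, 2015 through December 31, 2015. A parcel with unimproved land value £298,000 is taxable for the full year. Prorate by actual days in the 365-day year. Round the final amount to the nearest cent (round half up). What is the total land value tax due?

January 1 – April 8, 2015: 98 days at 0.9% → £298,000 × 0.9% × 98/365 = £720.0986
April 9 – December 31, 2015: 267 days at 4% → £298,000 × 4% × 267/365 = £8,719.5616
Total = £9,439.6603

£9,439.66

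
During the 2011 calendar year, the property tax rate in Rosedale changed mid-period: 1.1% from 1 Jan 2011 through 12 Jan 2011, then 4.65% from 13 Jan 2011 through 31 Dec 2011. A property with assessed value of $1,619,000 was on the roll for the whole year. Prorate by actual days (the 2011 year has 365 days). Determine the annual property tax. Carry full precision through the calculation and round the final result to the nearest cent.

1 Jan – 12 Jan 2011: 12 days at 1.1% → $1,619,000 × 1.1% × 12/365 = $585.5014
13 Jan – 31 Dec 2011: 353 days at 4.65% → $1,619,000 × 4.65% × 353/365 = $72,808.4260
Total = $73,393.9274

$73,393.93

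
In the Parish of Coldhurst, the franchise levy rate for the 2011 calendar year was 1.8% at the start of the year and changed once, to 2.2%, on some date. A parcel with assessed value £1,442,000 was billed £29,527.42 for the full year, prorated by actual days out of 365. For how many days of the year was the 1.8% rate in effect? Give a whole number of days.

139 days

Let d = days at the first rate; then 365 − d days at the second rate.
£1,442,000 × [1.8%·d + 2.2%·(365−d)] / 365 = £29,527.42
Solving gives d = 139, so the new rate took effect on May 20, 2011.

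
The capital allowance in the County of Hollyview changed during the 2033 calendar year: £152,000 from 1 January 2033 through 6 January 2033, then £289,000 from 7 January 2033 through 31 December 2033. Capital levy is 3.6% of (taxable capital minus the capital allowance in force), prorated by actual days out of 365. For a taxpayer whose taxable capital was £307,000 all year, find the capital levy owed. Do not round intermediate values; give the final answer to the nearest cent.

£729.07

1 January – 6 January 2033: 6 days, exemption £152,000 → (£307,000 − £152,000) × 3.6% × 6/365 = £91.7260
7 January – 31 December 2033: 359 days, exemption £289,000 → (£307,000 − £289,000) × 3.6% × 359/365 = £637.3479
Total = £729.0740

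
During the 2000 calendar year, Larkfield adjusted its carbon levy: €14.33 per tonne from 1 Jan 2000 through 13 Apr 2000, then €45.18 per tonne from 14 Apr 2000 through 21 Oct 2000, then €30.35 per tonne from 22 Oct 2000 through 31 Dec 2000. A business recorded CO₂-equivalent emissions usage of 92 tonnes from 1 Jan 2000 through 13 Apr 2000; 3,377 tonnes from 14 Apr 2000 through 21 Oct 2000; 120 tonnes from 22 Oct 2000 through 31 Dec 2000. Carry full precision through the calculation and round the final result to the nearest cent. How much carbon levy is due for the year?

1 Jan – 13 Apr 2000: 92 tonnes at €14.33/tonne → €1318.36
14 Apr – 21 Oct 2000: 3,377 tonnes at €45.18/tonne → €152572.86
22 Oct – 31 Dec 2000: 120 tonnes at €30.35/tonne → €3642.00

€157533.22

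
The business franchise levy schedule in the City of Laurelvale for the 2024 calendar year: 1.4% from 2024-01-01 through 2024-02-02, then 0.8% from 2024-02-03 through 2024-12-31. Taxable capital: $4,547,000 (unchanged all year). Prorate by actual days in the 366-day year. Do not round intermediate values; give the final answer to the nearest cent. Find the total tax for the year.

2024-01-01 to 2024-02-02: 33 days at 1.4% → $4,547,000 × 1.4% × 33/366 = $5,739.6557
2024-02-03 to 2024-12-31: 333 days at 0.8% → $4,547,000 × 0.8% × 333/366 = $33,096.1967
Total = $38,835.8525

$38,835.85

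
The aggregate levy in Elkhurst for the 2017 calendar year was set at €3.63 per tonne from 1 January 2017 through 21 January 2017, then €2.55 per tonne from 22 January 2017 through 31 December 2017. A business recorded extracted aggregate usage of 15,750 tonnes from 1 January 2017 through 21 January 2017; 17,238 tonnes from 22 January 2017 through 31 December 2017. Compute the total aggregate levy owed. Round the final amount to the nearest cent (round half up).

€101129.40

1 January – 21 January 2017: 15,750 tonnes at €3.63/tonne → €57172.50
22 January – 31 December 2017: 17,238 tonnes at €2.55/tonne → €43956.90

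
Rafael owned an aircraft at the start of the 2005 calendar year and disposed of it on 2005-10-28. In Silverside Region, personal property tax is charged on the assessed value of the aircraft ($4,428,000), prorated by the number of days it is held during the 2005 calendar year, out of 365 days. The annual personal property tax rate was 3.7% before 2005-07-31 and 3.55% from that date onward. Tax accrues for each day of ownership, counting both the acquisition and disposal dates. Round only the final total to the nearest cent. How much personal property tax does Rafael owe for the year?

$133,470.84

2005-01-01 to 2005-07-30: 211 days at 3.7% → $4,428,000 × 3.7% × 211/365 = $94,710.6740
2005-07-31 to 2005-10-28: 90 days at 3.55% → $4,428,000 × 3.55% × 90/365 = $38,760.1644
Total = $133,470.8384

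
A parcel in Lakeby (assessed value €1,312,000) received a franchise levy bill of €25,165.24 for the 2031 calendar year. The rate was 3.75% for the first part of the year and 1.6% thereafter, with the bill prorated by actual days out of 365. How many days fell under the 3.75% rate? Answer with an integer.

Let d = days at the first rate; then 365 − d days at the second rate.
€1,312,000 × [3.75%·d + 1.6%·(365−d)] / 365 = €25,165.24
Solving gives d = 54, so the new rate took effect on February 24, 2031.

54 days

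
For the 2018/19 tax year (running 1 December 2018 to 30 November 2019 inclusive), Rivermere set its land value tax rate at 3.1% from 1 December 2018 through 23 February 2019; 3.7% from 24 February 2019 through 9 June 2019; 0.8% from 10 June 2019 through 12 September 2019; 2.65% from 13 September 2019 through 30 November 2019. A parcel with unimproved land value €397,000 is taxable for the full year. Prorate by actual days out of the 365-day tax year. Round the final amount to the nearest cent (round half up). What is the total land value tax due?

€10,235.53

1 December 2018 – 23 February 2019: 85 days at 3.1% → €397,000 × 3.1% × 85/365 = €2,866.0137
24 February – 9 June 2019: 106 days at 3.7% → €397,000 × 3.7% × 106/365 = €4,265.8466
10 June – 12 September 2019: 95 days at 0.8% → €397,000 × 0.8% × 95/365 = €826.6301
13 September – 30 November 2019: 79 days at 2.65% → €397,000 × 2.65% × 79/365 = €2,277.0397
Total = €10,235.5301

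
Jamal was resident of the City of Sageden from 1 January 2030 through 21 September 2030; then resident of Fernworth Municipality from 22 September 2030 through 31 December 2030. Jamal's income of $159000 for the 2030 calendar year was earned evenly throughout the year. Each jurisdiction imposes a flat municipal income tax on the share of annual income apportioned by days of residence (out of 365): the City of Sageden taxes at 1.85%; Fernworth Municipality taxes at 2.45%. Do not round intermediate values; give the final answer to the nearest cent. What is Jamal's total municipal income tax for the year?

The City of Sageden, 1 January – 21 September 2030: 264 days → $159000 × 1.85% × 264/365 = $2127.5507
Fernworth Municipality, 22 September – 31 December 2030: 101 days → $159000 × 2.45% × 101/365 = $1077.9329
Total = $3205.4836

$3205.48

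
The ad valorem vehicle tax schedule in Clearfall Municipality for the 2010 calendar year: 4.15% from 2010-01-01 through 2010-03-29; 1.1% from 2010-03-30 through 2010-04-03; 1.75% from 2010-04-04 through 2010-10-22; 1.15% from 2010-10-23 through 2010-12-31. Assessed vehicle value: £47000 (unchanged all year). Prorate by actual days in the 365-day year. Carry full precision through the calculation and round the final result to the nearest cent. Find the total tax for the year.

£1036.19

2010-01-01 to 2010-03-29: 88 days at 4.15% → £47000 × 4.15% × 88/365 = £470.2575
2010-03-30 to 2010-04-03: 5 days at 1.1% → £47000 × 1.1% × 5/365 = £7.0822
2010-04-04 to 2010-10-22: 202 days at 1.75% → £47000 × 1.75% × 202/365 = £455.1918
2010-10-23 to 2010-12-31: 70 days at 1.15% → £47000 × 1.15% × 70/365 = £103.6575
Total = £1036.1890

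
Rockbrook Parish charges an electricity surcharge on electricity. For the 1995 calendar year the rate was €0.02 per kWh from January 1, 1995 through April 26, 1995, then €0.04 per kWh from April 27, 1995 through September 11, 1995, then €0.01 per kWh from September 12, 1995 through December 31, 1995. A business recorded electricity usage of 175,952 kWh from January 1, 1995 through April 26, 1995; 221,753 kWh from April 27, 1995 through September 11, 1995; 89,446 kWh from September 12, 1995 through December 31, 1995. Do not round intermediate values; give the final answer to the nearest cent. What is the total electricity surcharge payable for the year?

€13,283.62

January 1 – April 26, 1995: 175,952 kWh at €0.02/kWh → €3,519.04
April 27 – September 11, 1995: 221,753 kWh at €0.04/kWh → €8,870.12
September 12 – December 31, 1995: 89,446 kWh at €0.01/kWh → €894.46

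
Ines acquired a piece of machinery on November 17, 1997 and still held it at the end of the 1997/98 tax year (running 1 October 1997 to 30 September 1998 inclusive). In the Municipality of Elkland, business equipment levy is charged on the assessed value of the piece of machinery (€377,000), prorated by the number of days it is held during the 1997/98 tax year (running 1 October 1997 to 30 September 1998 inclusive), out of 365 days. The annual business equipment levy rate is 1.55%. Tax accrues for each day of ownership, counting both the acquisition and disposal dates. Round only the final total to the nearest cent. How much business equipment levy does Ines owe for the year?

€5,091.05

Days held (November 17, 1997 – September 30, 1998): 318 out of 365
Tax = €377,000 × 1.55% × 318/365 = €5,091.0493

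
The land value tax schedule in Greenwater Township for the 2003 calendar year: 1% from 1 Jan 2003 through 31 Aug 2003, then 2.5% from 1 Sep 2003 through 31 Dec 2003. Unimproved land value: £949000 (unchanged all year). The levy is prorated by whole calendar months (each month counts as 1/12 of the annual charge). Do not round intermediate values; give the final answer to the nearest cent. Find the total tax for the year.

£14235.00

1 Jan – 31 Aug 2003: 8 months at 1% → £949000 × 1% × 8/12 = £6326.6667
1 Sep – 31 Dec 2003: 4 months at 2.5% → £949000 × 2.5% × 4/12 = £7908.3333
Total = £14235.0000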